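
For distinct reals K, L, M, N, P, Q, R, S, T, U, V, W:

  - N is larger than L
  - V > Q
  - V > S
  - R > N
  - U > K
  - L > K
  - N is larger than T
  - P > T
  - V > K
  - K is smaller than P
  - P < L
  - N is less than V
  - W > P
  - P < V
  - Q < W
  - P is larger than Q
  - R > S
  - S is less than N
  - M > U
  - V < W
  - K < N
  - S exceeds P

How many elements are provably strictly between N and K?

3

The relations place K below N. An element lies strictly between them when it is forced above K and also forced below N.
Above K: {P, S, U, L, V, M, W, R}. Below N: {Q, T, P, S, L}.
Intersection: {P, S, L} — 3.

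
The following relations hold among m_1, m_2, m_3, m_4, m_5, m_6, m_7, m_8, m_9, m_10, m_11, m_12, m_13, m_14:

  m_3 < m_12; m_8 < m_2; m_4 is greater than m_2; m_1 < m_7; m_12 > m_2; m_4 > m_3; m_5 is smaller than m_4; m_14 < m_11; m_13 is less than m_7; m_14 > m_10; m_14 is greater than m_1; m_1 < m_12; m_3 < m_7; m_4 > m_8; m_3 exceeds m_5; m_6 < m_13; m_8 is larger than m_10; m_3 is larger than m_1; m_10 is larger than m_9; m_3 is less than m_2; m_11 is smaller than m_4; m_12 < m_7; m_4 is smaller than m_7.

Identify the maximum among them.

m_5 is not greatest since m_5 < m_3; m_9 is not greatest since m_9 < m_10; m_10 is not greatest since m_10 < m_8; m_6 is not greatest since m_6 < m_13; m_8 is not greatest since m_8 < m_4; m_1 is not greatest since m_1 < m_14; m_3 is not greatest since m_3 < m_4; m_14 is not greatest since m_14 < m_11; m_2 is not greatest since m_2 < m_4; m_13 is not greatest since m_13 < m_7; m_11 is not greatest since m_11 < m_4; m_12 is not greatest since m_12 < m_7; m_4 is not greatest since m_4 < m_7.
Only m_7 has nothing above it, so m_7 is the maximum.

m_7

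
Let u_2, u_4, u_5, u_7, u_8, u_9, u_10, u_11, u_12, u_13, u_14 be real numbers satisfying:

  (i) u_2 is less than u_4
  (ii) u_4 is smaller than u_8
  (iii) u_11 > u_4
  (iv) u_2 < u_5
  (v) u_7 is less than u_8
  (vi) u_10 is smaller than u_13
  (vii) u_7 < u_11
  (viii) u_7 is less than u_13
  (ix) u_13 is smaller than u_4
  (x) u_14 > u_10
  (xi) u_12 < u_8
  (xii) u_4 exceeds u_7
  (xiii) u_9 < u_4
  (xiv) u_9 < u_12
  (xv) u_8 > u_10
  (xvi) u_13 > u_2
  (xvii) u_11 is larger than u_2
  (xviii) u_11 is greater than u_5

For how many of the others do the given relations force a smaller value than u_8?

7

From u_8 the given relations immediately reach u_7, u_10, u_4, u_12.
From those, u_2, u_9, u_13 — 7 in total.
No other element is forced below u_8 by the given relations, so the count is 7.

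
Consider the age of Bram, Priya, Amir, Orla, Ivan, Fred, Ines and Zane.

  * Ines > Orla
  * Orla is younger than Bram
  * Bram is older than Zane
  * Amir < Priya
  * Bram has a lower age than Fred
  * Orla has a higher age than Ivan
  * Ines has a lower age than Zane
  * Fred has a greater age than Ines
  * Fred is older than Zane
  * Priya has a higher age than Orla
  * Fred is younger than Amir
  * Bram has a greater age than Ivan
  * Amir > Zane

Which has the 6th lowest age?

Fred

Piecing the relations together gives one ordering: Ivan < Orla < Ines < Zane < Bram < Fred < Amir < Priya.
The 6th smallest is Fred.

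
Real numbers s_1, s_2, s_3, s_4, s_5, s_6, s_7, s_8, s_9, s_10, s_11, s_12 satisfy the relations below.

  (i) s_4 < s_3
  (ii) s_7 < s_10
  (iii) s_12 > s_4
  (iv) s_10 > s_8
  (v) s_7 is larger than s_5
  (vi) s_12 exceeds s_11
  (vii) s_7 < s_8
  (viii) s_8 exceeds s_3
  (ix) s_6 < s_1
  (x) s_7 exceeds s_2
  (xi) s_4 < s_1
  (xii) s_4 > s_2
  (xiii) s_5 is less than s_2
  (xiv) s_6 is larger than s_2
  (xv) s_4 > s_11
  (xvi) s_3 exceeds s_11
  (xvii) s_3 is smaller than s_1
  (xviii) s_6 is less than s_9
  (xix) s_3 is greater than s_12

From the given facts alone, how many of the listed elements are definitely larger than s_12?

Directly above s_12: s_3.
One step further: s_8, s_1 (3 so far).
One step further: s_10 (4 so far).
Nothing else is reachable above s_12; 4 in all.

4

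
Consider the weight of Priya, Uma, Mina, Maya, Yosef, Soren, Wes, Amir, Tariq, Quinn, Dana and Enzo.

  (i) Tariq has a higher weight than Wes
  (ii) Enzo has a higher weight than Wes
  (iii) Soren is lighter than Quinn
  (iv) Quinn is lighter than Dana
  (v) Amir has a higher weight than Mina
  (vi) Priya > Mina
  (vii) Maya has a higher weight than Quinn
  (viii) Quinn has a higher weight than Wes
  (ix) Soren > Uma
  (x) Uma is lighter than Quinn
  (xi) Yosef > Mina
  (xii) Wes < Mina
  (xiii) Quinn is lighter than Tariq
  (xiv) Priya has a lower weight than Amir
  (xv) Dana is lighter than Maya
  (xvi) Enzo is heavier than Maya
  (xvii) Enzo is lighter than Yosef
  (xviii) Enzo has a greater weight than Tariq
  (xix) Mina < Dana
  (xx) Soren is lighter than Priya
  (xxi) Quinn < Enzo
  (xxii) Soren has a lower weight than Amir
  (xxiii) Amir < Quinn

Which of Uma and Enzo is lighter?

Uma

Uma < Soren and Soren < Priya give Uma < Priya.
With Priya < Amir: Uma < Soren < Priya < Amir.
Then Amir < Quinn extends the chain to Quinn.
Then Quinn < Dana extends the chain to Dana.
Then Dana < Maya extends the chain to Maya.
Then Maya < Enzo extends the chain to Enzo.
So Uma < Enzo; Uma is the lighter of the two.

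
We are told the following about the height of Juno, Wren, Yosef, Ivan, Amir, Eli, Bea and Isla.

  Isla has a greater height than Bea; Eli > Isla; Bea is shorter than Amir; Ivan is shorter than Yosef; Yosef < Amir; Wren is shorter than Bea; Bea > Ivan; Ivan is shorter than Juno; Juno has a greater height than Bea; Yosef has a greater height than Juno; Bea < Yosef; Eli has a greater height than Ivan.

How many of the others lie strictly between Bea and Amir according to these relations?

The relations place Bea below Amir. An element lies strictly between them when it is forced above Bea and also forced below Amir.
Above Bea: {Juno, Yosef, Isla, Eli}. Below Amir: {Wren, Ivan, Juno, Yosef}.
Intersection: {Juno, Yosef} — 2.

2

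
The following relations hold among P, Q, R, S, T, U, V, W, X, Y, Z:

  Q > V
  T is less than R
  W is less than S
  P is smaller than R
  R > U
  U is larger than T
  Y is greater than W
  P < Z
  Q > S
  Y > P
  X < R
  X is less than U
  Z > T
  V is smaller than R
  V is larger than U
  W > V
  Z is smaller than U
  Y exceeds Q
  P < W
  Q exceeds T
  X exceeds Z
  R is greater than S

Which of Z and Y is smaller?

Z < U and U < V give Z < V.
Then V < W extends the chain to W.
With W < S: Z < U < V < W < S.
Then S < Q extends the chain to Q.
With Q < Y: Z < U < V < W < S < Q < Y.
So Z < Y; Z is the smaller of the two.

Z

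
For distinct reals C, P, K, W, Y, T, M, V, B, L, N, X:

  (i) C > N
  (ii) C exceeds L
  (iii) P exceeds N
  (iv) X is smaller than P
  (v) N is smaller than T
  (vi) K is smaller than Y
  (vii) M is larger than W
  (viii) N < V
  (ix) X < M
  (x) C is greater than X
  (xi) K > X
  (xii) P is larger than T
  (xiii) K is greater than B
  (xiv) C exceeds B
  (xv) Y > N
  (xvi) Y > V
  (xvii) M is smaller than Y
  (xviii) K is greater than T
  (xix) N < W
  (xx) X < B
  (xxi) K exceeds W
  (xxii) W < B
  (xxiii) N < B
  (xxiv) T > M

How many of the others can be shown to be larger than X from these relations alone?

7

From X the given relations immediately reach M, B, K, P, C.
From those, T, Y — 7 in total.
No other element is forced above X by the given relations, so the count is 7.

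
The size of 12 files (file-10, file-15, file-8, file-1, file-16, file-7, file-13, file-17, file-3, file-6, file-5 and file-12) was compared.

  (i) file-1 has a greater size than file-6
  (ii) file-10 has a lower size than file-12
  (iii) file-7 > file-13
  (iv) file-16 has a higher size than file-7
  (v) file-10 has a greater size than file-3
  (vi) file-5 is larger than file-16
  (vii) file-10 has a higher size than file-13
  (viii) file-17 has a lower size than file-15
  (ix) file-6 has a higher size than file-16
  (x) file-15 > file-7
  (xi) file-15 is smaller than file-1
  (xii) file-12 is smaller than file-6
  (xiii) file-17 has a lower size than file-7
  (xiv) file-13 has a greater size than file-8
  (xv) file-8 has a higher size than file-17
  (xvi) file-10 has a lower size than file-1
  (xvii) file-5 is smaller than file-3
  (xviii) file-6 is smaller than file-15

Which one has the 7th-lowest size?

Piecing the relations together gives one ordering: file-17 < file-8 < file-13 < file-7 < file-16 < file-5 < file-3 < file-10 < file-12 < file-6 < file-15 < file-1.
The 7th smallest is file-3.

file-3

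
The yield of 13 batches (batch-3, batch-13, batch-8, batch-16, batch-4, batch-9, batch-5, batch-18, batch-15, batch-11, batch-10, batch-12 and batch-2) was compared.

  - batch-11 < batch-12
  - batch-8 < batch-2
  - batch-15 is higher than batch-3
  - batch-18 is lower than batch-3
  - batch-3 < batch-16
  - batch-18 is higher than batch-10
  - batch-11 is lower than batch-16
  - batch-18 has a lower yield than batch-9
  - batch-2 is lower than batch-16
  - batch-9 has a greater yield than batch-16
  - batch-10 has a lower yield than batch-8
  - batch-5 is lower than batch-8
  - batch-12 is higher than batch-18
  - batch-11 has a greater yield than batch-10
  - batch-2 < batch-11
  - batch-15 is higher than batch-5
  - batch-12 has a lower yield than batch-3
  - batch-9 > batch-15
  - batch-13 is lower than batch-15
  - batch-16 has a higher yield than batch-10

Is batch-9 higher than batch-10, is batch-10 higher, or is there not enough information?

batch-9

The relevant relations are batch-10 < batch-8; batch-8 < batch-2; batch-2 < batch-11; batch-11 < batch-12; batch-12 < batch-3; batch-3 < batch-15; batch-15 < batch-9.
Chaining these gives batch-10 < batch-8 < batch-2 < batch-11 < batch-12 < batch-3 < batch-15 < batch-9.
So batch-9 is higher.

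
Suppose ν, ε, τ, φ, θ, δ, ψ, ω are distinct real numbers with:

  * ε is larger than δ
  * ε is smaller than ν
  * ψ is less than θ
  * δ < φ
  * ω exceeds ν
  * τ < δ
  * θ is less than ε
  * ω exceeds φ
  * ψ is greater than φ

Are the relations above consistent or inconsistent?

consistent

Every relation is compatible with τ < δ < φ < ψ < θ < ε < ν < ω; the set is consistent.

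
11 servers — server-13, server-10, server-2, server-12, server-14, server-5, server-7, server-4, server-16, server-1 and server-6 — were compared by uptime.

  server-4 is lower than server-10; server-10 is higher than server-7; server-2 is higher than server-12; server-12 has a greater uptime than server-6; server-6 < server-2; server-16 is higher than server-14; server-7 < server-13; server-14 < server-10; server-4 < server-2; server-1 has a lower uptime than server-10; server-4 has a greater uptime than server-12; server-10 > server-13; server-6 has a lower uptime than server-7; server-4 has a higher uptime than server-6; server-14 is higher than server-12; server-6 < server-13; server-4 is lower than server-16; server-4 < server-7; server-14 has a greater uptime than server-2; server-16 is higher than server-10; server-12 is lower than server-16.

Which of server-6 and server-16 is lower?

server-6

server-6 < server-12 and server-12 < server-4 give server-6 < server-4.
With server-4 < server-7: server-6 < server-12 < server-4 < server-7.
Then server-7 < server-10 extends the chain to server-10.
Then server-10 < server-16 extends the chain to server-16.
So server-6 < server-16; server-6 is the lower of the two.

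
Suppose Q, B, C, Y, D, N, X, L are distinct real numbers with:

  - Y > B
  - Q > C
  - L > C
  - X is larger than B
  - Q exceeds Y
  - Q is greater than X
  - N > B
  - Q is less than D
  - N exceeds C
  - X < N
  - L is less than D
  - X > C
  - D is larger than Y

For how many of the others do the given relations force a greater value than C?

Directly above C: L, X, N, Q.
One step further: D (5 so far).
Nothing else is reachable above C; 5 in all.

5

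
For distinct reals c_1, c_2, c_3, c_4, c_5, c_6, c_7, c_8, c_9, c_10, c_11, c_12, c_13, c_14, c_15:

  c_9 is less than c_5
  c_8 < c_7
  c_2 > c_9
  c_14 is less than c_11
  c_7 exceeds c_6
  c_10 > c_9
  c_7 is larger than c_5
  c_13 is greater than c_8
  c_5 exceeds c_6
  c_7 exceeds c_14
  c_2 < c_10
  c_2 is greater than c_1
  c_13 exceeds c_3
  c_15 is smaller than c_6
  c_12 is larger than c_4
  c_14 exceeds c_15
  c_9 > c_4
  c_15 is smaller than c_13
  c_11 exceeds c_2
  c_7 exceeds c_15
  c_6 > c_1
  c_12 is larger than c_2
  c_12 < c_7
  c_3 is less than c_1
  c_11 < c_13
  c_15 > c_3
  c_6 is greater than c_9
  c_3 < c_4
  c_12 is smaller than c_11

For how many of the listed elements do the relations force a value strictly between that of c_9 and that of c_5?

1

Chaining upward from c_9 reaches: c_2, c_10, c_6, c_12, c_11, c_13, c_7.
Chaining downward from c_5 reaches: c_3, c_4, c_1, c_15, c_6.
Strictly between c_9 and c_5 are those in both lists: c_6 — 1 element.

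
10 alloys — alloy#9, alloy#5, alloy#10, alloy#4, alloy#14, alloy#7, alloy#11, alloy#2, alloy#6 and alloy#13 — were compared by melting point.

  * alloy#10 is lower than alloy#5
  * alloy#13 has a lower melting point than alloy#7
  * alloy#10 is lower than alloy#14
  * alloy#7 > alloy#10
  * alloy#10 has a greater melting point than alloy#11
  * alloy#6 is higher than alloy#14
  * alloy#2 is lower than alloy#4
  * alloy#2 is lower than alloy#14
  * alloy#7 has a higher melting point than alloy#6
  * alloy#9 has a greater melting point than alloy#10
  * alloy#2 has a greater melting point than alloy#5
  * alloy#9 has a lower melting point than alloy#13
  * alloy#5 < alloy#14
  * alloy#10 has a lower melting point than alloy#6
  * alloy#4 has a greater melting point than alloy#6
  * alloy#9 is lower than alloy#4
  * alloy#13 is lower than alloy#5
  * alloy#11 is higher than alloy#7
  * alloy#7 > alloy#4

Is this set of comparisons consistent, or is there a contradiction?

We have alloy#7 < alloy#11 stated directly, yet also alloy#11 < alloy#10 < alloy#9 < alloy#13 < alloy#5 < alloy#2 < alloy#14 < alloy#6 < alloy#4 < alloy#7 by chaining the others — so alloy#11 < alloy#7. Contradiction.

inconsistent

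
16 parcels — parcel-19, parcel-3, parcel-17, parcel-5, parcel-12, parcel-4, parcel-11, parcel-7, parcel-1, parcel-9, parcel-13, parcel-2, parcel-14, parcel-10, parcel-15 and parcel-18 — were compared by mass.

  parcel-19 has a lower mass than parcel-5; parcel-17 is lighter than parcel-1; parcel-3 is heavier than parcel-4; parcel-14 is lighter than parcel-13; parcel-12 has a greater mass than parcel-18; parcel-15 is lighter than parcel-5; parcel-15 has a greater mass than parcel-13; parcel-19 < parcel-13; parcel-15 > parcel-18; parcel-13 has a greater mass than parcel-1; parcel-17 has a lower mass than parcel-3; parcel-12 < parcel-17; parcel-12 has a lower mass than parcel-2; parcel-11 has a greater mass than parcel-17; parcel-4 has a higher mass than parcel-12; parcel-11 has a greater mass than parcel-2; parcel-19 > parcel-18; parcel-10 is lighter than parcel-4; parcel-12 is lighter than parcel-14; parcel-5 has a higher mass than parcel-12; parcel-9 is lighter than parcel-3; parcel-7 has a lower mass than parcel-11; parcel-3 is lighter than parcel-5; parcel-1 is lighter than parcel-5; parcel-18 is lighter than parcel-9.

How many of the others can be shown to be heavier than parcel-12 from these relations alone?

10

The elements the relations force above parcel-12 are parcel-17, parcel-2, parcel-4, parcel-1, parcel-14, parcel-11, parcel-3, parcel-13, parcel-15, parcel-5 — no chain reaches any other.
That is 10.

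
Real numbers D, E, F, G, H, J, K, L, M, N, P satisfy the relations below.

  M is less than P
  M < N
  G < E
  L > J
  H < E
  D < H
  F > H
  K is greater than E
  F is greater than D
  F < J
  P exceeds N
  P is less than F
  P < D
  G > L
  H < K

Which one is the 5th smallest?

H

Chaining the given pairs: M < N < P < D < H < F < J < L < G < E < K.
Counting 5 from the smallest end gives H.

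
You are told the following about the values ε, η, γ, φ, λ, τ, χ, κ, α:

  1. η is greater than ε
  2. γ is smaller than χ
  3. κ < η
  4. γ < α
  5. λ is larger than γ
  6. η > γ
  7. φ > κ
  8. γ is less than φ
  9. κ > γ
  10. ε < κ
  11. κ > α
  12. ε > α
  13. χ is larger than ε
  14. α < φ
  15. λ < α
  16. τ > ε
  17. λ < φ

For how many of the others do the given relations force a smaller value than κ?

4

From κ the given relations immediately reach γ, α, ε.
From those, λ — 4 in total.
No other element is forced below κ by the given relations, so the count is 4.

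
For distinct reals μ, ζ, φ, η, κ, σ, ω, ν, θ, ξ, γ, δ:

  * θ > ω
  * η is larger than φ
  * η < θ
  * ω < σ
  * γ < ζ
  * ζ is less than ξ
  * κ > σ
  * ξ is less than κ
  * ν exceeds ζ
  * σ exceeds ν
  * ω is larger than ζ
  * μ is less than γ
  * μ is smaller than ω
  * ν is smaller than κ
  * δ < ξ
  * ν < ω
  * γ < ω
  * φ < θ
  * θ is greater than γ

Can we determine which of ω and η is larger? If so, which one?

undetermined

Following every chain through η: above η we get θ; below η we get φ.
ω is not reached, and no chain runs the other way from ω to η.
So the given relations leave the order of η and ω undetermined.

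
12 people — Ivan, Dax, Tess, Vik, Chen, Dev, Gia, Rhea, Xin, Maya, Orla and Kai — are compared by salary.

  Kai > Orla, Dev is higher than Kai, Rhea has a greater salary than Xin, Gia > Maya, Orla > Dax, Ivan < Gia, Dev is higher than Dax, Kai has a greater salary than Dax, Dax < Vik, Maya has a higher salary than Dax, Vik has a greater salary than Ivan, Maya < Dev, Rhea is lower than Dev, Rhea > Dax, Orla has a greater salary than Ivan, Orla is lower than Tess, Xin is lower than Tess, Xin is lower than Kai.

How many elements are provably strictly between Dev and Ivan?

2

The relations place Ivan below Dev. An element lies strictly between them when it is forced above Ivan and also forced below Dev.
Above Ivan: {Gia, Vik, Orla, Kai, Tess}. Below Dev: {Dax, Maya, Xin, Orla, Rhea, Kai}.
Intersection: {Orla, Kai} — 2.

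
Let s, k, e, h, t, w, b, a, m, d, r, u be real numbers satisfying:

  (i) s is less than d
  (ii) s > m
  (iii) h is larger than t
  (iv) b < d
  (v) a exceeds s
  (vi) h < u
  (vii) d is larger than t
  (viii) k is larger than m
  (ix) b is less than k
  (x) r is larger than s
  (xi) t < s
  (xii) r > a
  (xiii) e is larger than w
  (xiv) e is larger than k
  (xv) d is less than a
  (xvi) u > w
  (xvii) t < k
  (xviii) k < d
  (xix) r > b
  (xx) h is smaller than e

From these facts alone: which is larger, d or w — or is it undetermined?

undetermined

Following every chain through w: above w we get u, e.
d is not reached, and no chain runs the other way from d to w.
So the given relations leave the order of w and d undetermined.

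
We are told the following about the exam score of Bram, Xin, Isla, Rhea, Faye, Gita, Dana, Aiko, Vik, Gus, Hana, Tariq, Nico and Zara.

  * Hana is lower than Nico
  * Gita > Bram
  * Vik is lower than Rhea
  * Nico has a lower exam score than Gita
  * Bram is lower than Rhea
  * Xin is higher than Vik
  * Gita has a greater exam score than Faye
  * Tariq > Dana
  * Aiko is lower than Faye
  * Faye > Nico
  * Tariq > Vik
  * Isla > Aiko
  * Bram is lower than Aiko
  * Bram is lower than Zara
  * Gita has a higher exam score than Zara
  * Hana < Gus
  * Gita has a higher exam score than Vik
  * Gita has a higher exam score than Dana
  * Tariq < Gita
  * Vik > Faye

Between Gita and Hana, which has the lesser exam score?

Hana

Hana < Nico < Faye < Vik < Tariq < Gita, by transitivity through Nico, Faye, Vik, Tariq.
So Hana < Gita; Hana is the lower of the two.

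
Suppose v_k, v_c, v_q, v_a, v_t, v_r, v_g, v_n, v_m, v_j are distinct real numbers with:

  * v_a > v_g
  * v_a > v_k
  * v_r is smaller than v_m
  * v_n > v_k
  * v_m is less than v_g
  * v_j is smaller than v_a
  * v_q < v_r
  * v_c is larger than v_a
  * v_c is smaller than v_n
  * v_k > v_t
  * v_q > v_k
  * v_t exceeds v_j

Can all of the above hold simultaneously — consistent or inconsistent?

consistent

The single ordering v_j < v_t < v_k < v_q < v_r < v_m < v_g < v_a < v_c < v_n satisfies every listed relation, so no contradiction arises.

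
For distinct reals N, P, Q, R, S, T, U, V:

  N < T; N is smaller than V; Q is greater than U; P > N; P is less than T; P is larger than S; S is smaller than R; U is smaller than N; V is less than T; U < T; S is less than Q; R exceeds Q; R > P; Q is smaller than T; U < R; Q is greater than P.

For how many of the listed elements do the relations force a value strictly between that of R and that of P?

Chaining upward from P reaches: Q, T.
Chaining downward from R reaches: U, S, N, Q.
Strictly between P and R are those in both lists: Q — 1 element.

1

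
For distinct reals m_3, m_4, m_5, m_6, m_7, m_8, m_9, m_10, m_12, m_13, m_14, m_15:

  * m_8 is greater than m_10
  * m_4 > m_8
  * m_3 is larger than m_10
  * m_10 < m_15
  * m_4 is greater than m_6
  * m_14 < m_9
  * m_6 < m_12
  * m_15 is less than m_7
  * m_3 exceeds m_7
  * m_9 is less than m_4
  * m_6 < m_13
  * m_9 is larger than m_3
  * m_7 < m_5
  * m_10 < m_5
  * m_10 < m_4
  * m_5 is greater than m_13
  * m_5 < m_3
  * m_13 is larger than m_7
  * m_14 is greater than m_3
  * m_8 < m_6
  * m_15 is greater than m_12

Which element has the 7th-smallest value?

m_13

Piecing the relations together gives one ordering: m_10 < m_8 < m_6 < m_12 < m_15 < m_7 < m_13 < m_5 < m_3 < m_14 < m_9 < m_4.
Counting 7 from the smallest end gives m_13.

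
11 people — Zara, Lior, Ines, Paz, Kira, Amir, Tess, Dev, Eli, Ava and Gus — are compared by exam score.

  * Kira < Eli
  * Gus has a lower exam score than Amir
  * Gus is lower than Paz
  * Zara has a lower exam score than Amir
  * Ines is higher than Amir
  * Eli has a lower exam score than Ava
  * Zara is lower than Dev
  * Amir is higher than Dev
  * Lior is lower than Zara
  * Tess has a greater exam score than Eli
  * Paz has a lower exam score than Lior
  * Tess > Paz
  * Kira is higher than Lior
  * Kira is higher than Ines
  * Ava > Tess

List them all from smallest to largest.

Gus < Paz < Lior < Zara < Dev < Amir < Ines < Kira < Eli < Tess < Ava

Each adjacent pair is fixed by a given relation: Gus < Paz; Paz < Lior; Lior < Zara; Zara < Dev; Dev < Amir; Amir < Ines; Ines < Kira; Kira < Eli; Eli < Tess; Tess < Ava. Chaining them end to end gives the full order.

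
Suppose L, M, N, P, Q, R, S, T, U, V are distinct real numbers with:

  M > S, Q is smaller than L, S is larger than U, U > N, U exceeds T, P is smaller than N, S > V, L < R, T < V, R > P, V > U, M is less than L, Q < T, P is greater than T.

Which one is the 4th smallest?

Chaining the given pairs: Q < T < P < N < U < V < S < M < L < R.
The 4th smallest is N.

N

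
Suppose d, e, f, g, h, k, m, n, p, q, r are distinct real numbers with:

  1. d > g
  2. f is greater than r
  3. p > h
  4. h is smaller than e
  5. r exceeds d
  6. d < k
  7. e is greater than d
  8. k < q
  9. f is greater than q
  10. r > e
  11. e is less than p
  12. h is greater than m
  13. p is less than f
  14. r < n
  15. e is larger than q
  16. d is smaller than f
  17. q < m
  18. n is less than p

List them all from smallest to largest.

The consecutive links are each given: g < d; d < k; k < q; q < m; m < h; h < e; e < r; r < n; n < p; p < f.

g < d < k < q < m < h < e < r < n < p < f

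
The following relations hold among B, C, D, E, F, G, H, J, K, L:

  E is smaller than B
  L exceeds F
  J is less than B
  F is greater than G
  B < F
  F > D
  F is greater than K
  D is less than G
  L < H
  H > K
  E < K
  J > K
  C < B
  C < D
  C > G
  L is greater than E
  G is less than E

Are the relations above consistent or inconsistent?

inconsistent

Chaining the given relations yields C < D < G, so C < G. But one relation states G < C. These cannot both hold.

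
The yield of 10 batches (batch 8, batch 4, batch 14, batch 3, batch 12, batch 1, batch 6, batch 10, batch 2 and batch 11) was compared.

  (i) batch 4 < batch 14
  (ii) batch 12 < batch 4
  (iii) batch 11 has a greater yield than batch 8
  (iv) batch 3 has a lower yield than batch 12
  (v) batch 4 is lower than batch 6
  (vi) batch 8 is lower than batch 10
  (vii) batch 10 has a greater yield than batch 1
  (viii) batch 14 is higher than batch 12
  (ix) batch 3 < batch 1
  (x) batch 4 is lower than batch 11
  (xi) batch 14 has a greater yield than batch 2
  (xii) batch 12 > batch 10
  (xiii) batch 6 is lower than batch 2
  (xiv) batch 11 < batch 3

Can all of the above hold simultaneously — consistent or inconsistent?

Chaining the given relations yields batch 11 < batch 3 < batch 1 < batch 10 < batch 12 < batch 4, so batch 11 < batch 4. But one relation states batch 4 < batch 11. These cannot both hold.

inconsistent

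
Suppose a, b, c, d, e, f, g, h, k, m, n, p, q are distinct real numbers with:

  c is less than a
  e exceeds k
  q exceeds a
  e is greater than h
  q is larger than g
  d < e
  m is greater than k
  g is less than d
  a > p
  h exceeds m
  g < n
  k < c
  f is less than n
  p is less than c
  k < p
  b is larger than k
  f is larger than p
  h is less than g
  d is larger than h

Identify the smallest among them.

Chaining upward from k: directly above it, m, p, b, c, e; then h, f, a; then g, n, d, q.
That covers every other element, and nothing is given below k, so k is the smallest.

k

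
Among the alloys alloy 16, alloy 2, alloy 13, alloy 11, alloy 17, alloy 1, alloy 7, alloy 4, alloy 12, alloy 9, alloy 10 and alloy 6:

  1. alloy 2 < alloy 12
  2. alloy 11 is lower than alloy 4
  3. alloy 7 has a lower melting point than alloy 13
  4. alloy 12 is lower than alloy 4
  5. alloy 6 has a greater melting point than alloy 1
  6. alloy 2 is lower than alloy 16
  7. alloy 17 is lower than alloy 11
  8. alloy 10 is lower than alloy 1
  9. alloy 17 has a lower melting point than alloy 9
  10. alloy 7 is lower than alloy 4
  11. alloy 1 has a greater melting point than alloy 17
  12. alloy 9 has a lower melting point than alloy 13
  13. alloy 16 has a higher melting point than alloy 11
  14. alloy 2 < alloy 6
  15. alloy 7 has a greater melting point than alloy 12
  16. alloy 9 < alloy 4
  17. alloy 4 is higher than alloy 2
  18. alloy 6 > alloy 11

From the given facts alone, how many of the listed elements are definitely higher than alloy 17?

7

From alloy 17 the given relations immediately reach alloy 11, alloy 1, alloy 9.
From those, alloy 13, alloy 6, alloy 16, alloy 4 — 7 in total.
No other element is forced above alloy 17 by the given relations, so the count is 7.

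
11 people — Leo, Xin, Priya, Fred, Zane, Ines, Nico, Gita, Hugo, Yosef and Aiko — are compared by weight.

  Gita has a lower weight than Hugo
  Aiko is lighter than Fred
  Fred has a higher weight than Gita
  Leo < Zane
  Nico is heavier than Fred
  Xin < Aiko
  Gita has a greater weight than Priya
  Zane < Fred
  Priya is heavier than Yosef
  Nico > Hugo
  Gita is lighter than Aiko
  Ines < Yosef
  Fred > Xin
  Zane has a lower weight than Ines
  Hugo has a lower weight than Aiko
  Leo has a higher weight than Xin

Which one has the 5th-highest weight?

Piecing the relations together gives one ordering: Xin < Leo < Zane < Ines < Yosef < Priya < Gita < Hugo < Aiko < Fred < Nico.
The 5th largest is Gita.

Gita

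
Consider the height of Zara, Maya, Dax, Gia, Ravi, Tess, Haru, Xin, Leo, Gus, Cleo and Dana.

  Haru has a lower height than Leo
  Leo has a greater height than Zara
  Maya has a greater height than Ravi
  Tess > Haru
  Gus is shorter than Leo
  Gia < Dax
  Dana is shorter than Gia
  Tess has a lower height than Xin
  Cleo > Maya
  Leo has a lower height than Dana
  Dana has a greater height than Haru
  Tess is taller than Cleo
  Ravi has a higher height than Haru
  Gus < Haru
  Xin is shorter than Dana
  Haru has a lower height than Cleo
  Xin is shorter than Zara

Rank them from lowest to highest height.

Nothing is placed below Gus, so it is least; from there Gus < Haru; Haru < Ravi; Ravi < Maya; Maya < Cleo; Cleo < Tess; Tess < Xin; Xin < Zara; Zara < Leo; Leo < Dana; Dana < Gia; Gia < Dax, each given directly.

Gus < Haru < Ravi < Maya < Cleo < Tess < Xin < Zara < Leo < Dana < Gia < Dax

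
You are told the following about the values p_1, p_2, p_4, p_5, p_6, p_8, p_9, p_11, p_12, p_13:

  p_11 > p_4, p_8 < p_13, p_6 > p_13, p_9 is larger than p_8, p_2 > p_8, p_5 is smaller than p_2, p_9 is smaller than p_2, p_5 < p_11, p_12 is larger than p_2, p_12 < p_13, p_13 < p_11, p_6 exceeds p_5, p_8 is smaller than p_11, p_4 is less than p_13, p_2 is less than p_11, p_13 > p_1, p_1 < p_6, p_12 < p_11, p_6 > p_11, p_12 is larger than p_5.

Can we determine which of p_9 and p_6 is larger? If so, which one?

p_9 < p_2 and p_2 < p_12 give p_9 < p_12.
With p_12 < p_13: p_9 < p_2 < p_12 < p_13.
With p_13 < p_11: p_9 < p_2 < p_12 < p_13 < p_11.
With p_11 < p_6: p_9 < p_2 < p_12 < p_13 < p_11 < p_6.
So p_6 is larger.

p_6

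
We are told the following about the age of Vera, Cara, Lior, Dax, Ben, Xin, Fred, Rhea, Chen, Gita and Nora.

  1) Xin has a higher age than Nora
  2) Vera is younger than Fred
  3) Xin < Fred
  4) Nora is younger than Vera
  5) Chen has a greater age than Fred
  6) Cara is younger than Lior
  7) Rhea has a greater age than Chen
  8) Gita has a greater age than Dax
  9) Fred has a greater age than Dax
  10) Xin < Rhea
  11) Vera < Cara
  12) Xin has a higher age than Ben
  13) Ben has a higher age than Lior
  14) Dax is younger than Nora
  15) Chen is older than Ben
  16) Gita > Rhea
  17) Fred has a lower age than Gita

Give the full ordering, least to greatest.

Dax < Nora < Vera < Cara < Lior < Ben < Xin < Fred < Chen < Rhea < Gita

The consecutive links are each given: Dax < Nora; Nora < Vera; Vera < Cara; Cara < Lior; Lior < Ben; Ben < Xin; Xin < Fred; Fred < Chen; Chen < Rhea; Rhea < Gita.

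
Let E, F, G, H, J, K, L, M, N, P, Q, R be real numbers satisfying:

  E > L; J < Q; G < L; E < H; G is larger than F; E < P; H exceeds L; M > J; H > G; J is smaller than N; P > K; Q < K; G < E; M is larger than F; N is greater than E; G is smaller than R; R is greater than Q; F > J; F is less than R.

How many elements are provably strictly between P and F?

Chaining upward from F reaches: G, M, L, R, E, H, N.
Chaining downward from P reaches: J, Q, G, L, E, K.
Strictly between F and P are those in both lists: G, L, E — 3 elements.

3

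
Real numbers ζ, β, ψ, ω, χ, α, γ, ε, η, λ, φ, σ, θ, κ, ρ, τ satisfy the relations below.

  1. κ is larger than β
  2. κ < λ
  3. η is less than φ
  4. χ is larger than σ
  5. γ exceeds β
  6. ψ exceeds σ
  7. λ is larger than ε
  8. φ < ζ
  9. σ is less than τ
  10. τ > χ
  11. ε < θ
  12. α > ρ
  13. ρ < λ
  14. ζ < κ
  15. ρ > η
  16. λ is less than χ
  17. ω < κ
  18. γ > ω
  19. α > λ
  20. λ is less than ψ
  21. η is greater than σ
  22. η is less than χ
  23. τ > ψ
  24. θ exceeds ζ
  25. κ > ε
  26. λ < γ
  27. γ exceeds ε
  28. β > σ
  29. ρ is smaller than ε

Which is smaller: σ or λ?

Following the relations from σ: σ < η < ρ < ε < κ < λ.
So σ < λ; σ is the smaller of the two.

σ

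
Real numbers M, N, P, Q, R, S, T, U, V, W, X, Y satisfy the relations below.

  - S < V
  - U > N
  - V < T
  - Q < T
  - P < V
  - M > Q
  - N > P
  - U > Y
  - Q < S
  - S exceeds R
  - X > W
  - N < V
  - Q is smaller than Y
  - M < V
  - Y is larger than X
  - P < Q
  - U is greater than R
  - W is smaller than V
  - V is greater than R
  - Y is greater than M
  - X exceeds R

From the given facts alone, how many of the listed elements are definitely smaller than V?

7

From V the given relations immediately reach W, P, R, M, S, N.
From those, Q — 7 in total.
No other element is forced below V by the given relations, so the count is 7.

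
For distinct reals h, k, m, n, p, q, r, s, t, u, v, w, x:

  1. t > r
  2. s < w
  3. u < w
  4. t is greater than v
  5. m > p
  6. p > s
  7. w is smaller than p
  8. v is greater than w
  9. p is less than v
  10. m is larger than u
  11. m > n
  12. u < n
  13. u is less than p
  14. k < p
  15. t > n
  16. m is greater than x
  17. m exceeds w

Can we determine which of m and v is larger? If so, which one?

Following every chain through v: above v we get t; below v we get k, u, s, w, p.
m is not reached, and no chain runs the other way from m to v.
So the given relations leave the order of v and m undetermined.

undetermined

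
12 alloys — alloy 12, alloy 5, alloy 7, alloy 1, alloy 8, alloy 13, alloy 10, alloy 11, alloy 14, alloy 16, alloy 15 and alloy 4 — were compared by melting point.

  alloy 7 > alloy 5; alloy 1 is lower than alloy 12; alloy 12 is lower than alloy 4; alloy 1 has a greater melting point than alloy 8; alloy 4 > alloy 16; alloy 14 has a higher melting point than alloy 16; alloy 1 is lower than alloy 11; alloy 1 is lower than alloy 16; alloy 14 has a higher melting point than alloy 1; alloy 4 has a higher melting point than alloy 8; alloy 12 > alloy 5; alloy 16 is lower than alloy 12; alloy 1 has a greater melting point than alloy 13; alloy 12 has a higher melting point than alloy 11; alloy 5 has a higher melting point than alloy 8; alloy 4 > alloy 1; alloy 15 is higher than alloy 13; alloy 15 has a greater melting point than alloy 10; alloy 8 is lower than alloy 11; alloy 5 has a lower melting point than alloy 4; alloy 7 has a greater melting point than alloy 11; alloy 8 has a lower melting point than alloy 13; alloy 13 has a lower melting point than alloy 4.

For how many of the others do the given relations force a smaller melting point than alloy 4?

From alloy 4 the given relations immediately reach alloy 8, alloy 13, alloy 1, alloy 5, alloy 16, alloy 12.
From those, alloy 11 — 7 in total.
No other element is forced below alloy 4 by the given relations, so the count is 7.

7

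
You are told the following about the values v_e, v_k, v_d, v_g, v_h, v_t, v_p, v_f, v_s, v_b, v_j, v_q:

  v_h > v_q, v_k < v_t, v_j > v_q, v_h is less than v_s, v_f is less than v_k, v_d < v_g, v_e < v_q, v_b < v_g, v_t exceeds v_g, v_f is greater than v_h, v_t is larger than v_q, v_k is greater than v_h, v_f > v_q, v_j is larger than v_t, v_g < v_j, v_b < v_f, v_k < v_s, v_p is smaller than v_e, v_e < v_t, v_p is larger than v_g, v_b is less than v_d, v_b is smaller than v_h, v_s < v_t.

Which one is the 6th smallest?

v_q

Chaining the given pairs: v_b < v_d < v_g < v_p < v_e < v_q < v_h < v_f < v_k < v_s < v_t < v_j.
Counting 6 from the smallest end gives v_q.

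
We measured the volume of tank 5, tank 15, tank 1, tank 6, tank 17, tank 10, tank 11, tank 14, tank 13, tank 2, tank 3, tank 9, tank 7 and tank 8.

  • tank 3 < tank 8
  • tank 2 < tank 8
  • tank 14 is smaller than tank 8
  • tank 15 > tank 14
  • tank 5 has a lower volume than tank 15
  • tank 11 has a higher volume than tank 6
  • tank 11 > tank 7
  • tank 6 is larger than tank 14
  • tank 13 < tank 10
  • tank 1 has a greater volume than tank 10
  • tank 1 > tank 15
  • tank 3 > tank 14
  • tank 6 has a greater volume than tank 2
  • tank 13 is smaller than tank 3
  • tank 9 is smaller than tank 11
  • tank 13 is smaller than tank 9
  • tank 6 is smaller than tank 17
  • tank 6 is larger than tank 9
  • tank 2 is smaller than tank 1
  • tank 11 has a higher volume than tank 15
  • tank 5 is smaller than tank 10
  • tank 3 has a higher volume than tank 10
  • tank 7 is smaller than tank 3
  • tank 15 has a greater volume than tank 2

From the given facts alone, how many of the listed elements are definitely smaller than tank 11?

Directly below tank 11: tank 9, tank 7, tank 15, tank 6.
One step further: tank 5, tank 2, tank 13, tank 14 (8 so far).
Nothing else is reachable below tank 11; 8 in all.

8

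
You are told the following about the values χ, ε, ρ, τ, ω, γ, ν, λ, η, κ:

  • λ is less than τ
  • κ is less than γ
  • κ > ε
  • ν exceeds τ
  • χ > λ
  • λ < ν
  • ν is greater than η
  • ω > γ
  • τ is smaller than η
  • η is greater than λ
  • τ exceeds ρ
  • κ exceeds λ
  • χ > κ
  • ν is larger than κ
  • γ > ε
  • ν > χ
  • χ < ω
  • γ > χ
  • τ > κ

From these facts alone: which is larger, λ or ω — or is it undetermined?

The relevant relations are λ < κ; κ < χ; χ < γ; γ < ω.
Together: λ < κ < χ < γ < ω.
So ω is larger.

ω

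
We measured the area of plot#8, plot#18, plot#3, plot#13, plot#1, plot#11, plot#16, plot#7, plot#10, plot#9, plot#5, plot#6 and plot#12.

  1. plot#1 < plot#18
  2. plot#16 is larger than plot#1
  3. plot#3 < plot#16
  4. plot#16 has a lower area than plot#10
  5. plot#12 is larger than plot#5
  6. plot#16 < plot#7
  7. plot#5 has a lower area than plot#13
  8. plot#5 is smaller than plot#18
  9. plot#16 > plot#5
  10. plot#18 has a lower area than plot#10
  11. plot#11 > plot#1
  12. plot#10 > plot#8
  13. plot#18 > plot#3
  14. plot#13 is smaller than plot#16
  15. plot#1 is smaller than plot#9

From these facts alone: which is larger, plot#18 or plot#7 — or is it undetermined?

Following every chain through plot#18: above plot#18 we get plot#10; below plot#18 we get plot#5, plot#1, plot#3.
plot#7 is not reached, and no chain runs the other way from plot#7 to plot#18.
So the given relations leave the order of plot#18 and plot#7 undetermined.

undetermined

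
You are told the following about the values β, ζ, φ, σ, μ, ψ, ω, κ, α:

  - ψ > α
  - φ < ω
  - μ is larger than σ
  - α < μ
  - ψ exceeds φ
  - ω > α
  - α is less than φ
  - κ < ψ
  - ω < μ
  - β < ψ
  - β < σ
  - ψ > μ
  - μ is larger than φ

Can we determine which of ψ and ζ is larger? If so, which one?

Following every chain through ζ: nothing is chained to ζ.
ψ is not reached, and no chain runs the other way from ψ to ζ.
So the given relations leave the order of ζ and ψ undetermined.

undetermined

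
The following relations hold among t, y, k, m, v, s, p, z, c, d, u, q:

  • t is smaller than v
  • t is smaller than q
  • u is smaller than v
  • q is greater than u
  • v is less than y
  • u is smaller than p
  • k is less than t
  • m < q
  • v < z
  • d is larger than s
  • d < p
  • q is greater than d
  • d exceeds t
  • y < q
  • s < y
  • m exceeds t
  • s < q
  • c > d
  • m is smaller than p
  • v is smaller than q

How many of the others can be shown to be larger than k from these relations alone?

Directly above k: t.
One step further: v, m, d, q (5 so far).
One step further: p, y, z, c (9 so far).
No other element is forced above k by the given relations, so the count is 9.

9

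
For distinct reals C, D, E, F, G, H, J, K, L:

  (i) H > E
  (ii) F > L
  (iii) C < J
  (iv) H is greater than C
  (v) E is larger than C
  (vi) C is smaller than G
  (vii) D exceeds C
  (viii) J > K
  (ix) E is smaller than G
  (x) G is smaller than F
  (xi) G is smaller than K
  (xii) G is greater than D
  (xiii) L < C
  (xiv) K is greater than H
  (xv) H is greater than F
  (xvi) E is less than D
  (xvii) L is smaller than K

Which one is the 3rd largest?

Chaining the given pairs: L < C < E < D < G < F < H < K < J.
Counting 3 from the largest end gives H.

H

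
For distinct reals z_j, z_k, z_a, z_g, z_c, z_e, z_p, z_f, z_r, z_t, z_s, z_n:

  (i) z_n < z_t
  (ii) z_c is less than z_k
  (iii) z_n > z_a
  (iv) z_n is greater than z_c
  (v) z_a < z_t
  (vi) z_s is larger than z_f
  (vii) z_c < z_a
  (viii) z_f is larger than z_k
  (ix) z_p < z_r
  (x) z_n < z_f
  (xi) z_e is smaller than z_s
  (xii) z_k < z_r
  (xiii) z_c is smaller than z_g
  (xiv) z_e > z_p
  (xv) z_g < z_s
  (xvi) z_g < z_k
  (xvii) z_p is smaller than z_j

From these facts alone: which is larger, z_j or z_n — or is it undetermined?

undetermined

Following every chain through z_j: below z_j we get z_p.
z_n is not reached, and no chain runs the other way from z_n to z_j.
So the given relations leave the order of z_j and z_n undetermined.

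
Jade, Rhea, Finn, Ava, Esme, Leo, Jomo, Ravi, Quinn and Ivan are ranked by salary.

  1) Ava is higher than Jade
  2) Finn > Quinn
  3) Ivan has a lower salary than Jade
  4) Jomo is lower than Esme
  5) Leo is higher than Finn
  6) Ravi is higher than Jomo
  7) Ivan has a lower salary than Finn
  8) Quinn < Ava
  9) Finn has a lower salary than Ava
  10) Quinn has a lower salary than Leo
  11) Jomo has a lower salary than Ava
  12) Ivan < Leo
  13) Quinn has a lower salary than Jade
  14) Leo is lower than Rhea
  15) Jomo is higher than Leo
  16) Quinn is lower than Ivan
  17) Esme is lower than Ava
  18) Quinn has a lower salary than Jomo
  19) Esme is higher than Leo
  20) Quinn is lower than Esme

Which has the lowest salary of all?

Quinn

Chaining upward from Quinn: directly above it, Ivan, Finn, Leo, Jomo, Esme, Jade, Ava; then Ravi, Rhea.
That covers every other element, and nothing is given below Quinn, so Quinn is the lowest salary.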